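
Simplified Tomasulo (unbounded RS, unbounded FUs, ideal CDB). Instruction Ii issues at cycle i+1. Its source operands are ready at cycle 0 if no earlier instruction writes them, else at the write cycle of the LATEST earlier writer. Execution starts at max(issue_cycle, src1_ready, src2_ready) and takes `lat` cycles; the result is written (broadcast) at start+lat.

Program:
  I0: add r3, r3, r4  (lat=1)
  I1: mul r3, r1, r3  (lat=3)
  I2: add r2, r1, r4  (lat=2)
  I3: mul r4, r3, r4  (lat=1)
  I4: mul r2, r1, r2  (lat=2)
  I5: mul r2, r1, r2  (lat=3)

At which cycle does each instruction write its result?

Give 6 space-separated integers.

Answer: 2 5 5 6 7 10

Derivation:
I0 add r3: issue@1 deps=(None,None) exec_start@1 write@2
I1 mul r3: issue@2 deps=(None,0) exec_start@2 write@5
I2 add r2: issue@3 deps=(None,None) exec_start@3 write@5
I3 mul r4: issue@4 deps=(1,None) exec_start@5 write@6
I4 mul r2: issue@5 deps=(None,2) exec_start@5 write@7
I5 mul r2: issue@6 deps=(None,4) exec_start@7 write@10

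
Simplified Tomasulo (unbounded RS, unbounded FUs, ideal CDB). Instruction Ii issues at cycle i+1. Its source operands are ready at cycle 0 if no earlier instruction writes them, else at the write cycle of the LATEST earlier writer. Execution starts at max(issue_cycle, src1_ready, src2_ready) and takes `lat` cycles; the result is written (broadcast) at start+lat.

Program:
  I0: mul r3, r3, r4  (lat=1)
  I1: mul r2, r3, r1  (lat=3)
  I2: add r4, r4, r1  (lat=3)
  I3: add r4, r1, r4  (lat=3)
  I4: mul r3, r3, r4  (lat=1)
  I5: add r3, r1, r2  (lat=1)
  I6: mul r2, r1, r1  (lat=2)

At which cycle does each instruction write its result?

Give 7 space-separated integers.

I0 mul r3: issue@1 deps=(None,None) exec_start@1 write@2
I1 mul r2: issue@2 deps=(0,None) exec_start@2 write@5
I2 add r4: issue@3 deps=(None,None) exec_start@3 write@6
I3 add r4: issue@4 deps=(None,2) exec_start@6 write@9
I4 mul r3: issue@5 deps=(0,3) exec_start@9 write@10
I5 add r3: issue@6 deps=(None,1) exec_start@6 write@7
I6 mul r2: issue@7 deps=(None,None) exec_start@7 write@9

Answer: 2 5 6 9 10 7 9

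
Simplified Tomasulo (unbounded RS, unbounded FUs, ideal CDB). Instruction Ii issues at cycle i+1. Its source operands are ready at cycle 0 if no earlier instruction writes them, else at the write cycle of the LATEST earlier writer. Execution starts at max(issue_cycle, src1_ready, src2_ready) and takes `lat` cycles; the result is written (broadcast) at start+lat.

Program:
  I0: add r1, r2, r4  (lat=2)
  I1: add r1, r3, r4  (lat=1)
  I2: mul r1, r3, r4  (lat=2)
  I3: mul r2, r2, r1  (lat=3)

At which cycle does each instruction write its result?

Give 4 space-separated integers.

Answer: 3 3 5 8

Derivation:
I0 add r1: issue@1 deps=(None,None) exec_start@1 write@3
I1 add r1: issue@2 deps=(None,None) exec_start@2 write@3
I2 mul r1: issue@3 deps=(None,None) exec_start@3 write@5
I3 mul r2: issue@4 deps=(None,2) exec_start@5 write@8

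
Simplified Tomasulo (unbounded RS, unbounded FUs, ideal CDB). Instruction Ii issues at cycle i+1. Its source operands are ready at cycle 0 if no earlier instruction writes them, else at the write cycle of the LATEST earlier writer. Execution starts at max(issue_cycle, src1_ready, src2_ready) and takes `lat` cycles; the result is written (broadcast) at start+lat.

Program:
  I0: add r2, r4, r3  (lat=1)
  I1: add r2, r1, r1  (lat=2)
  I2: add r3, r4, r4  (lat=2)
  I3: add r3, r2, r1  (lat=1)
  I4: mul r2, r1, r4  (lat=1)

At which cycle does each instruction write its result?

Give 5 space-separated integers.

Answer: 2 4 5 5 6

Derivation:
I0 add r2: issue@1 deps=(None,None) exec_start@1 write@2
I1 add r2: issue@2 deps=(None,None) exec_start@2 write@4
I2 add r3: issue@3 deps=(None,None) exec_start@3 write@5
I3 add r3: issue@4 deps=(1,None) exec_start@4 write@5
I4 mul r2: issue@5 deps=(None,None) exec_start@5 write@6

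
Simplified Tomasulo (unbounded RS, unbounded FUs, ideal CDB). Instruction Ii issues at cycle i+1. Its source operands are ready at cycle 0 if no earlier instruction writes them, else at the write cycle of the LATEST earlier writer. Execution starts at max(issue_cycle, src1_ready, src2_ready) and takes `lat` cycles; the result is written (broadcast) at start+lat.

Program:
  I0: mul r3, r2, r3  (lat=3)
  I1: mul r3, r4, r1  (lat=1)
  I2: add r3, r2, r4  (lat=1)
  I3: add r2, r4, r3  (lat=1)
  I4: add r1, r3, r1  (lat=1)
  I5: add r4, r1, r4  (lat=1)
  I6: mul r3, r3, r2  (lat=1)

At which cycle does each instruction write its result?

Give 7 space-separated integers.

Answer: 4 3 4 5 6 7 8

Derivation:
I0 mul r3: issue@1 deps=(None,None) exec_start@1 write@4
I1 mul r3: issue@2 deps=(None,None) exec_start@2 write@3
I2 add r3: issue@3 deps=(None,None) exec_start@3 write@4
I3 add r2: issue@4 deps=(None,2) exec_start@4 write@5
I4 add r1: issue@5 deps=(2,None) exec_start@5 write@6
I5 add r4: issue@6 deps=(4,None) exec_start@6 write@7
I6 mul r3: issue@7 deps=(2,3) exec_start@7 write@8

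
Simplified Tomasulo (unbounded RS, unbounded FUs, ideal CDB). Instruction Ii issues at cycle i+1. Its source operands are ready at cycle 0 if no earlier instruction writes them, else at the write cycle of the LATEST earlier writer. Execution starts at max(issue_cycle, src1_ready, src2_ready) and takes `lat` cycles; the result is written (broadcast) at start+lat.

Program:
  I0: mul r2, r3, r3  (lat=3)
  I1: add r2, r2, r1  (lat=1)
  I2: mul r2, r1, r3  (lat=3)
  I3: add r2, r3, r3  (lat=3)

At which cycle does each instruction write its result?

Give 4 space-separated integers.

I0 mul r2: issue@1 deps=(None,None) exec_start@1 write@4
I1 add r2: issue@2 deps=(0,None) exec_start@4 write@5
I2 mul r2: issue@3 deps=(None,None) exec_start@3 write@6
I3 add r2: issue@4 deps=(None,None) exec_start@4 write@7

Answer: 4 5 6 7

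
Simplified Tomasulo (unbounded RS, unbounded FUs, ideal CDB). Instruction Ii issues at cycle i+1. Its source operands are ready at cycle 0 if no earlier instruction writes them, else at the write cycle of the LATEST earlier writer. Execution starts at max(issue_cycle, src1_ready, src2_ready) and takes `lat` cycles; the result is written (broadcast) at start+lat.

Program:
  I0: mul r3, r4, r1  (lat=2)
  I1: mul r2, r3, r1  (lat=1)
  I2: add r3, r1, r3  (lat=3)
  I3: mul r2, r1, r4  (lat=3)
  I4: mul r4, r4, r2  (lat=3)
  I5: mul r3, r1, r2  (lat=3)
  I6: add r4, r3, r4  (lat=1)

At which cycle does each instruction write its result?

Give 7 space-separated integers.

Answer: 3 4 6 7 10 10 11

Derivation:
I0 mul r3: issue@1 deps=(None,None) exec_start@1 write@3
I1 mul r2: issue@2 deps=(0,None) exec_start@3 write@4
I2 add r3: issue@3 deps=(None,0) exec_start@3 write@6
I3 mul r2: issue@4 deps=(None,None) exec_start@4 write@7
I4 mul r4: issue@5 deps=(None,3) exec_start@7 write@10
I5 mul r3: issue@6 deps=(None,3) exec_start@7 write@10
I6 add r4: issue@7 deps=(5,4) exec_start@10 write@11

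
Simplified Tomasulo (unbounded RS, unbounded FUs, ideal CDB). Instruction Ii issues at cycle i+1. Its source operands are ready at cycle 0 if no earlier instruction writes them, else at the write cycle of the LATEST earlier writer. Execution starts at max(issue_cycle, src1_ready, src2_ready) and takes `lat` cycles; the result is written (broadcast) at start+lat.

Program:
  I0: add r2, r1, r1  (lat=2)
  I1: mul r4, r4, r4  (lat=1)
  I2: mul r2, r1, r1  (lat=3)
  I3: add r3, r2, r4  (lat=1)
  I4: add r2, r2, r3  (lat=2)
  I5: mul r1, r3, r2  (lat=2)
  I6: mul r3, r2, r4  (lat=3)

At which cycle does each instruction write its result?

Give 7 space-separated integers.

I0 add r2: issue@1 deps=(None,None) exec_start@1 write@3
I1 mul r4: issue@2 deps=(None,None) exec_start@2 write@3
I2 mul r2: issue@3 deps=(None,None) exec_start@3 write@6
I3 add r3: issue@4 deps=(2,1) exec_start@6 write@7
I4 add r2: issue@5 deps=(2,3) exec_start@7 write@9
I5 mul r1: issue@6 deps=(3,4) exec_start@9 write@11
I6 mul r3: issue@7 deps=(4,1) exec_start@9 write@12

Answer: 3 3 6 7 9 11 12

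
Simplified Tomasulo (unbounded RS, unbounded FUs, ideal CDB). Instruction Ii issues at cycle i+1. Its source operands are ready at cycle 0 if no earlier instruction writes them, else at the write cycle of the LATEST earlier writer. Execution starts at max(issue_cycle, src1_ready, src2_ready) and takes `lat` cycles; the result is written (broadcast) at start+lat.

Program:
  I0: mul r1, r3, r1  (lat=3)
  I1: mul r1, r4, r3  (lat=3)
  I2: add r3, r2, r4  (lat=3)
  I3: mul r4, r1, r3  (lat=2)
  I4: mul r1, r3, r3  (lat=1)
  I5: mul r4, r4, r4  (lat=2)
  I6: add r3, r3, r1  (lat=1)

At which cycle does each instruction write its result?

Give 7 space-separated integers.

Answer: 4 5 6 8 7 10 8

Derivation:
I0 mul r1: issue@1 deps=(None,None) exec_start@1 write@4
I1 mul r1: issue@2 deps=(None,None) exec_start@2 write@5
I2 add r3: issue@3 deps=(None,None) exec_start@3 write@6
I3 mul r4: issue@4 deps=(1,2) exec_start@6 write@8
I4 mul r1: issue@5 deps=(2,2) exec_start@6 write@7
I5 mul r4: issue@6 deps=(3,3) exec_start@8 write@10
I6 add r3: issue@7 deps=(2,4) exec_start@7 write@8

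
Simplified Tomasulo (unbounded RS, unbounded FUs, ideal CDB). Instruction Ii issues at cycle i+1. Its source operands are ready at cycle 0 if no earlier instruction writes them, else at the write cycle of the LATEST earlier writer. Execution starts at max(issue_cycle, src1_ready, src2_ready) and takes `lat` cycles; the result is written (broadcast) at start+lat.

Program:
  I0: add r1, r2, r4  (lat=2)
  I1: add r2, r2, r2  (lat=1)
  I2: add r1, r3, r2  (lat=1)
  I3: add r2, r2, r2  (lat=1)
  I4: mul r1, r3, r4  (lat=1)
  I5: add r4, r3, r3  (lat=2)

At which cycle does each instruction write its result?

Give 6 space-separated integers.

Answer: 3 3 4 5 6 8

Derivation:
I0 add r1: issue@1 deps=(None,None) exec_start@1 write@3
I1 add r2: issue@2 deps=(None,None) exec_start@2 write@3
I2 add r1: issue@3 deps=(None,1) exec_start@3 write@4
I3 add r2: issue@4 deps=(1,1) exec_start@4 write@5
I4 mul r1: issue@5 deps=(None,None) exec_start@5 write@6
I5 add r4: issue@6 deps=(None,None) exec_start@6 write@8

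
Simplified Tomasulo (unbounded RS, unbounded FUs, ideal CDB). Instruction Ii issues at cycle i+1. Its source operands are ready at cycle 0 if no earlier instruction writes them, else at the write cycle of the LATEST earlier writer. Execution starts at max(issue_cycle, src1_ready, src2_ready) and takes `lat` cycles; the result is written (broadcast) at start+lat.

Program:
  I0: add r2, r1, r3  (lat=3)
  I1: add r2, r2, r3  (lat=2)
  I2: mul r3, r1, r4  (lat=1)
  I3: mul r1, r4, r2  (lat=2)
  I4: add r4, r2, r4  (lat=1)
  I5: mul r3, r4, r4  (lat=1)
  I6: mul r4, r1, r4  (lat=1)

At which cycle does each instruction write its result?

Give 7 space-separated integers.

I0 add r2: issue@1 deps=(None,None) exec_start@1 write@4
I1 add r2: issue@2 deps=(0,None) exec_start@4 write@6
I2 mul r3: issue@3 deps=(None,None) exec_start@3 write@4
I3 mul r1: issue@4 deps=(None,1) exec_start@6 write@8
I4 add r4: issue@5 deps=(1,None) exec_start@6 write@7
I5 mul r3: issue@6 deps=(4,4) exec_start@7 write@8
I6 mul r4: issue@7 deps=(3,4) exec_start@8 write@9

Answer: 4 6 4 8 7 8 9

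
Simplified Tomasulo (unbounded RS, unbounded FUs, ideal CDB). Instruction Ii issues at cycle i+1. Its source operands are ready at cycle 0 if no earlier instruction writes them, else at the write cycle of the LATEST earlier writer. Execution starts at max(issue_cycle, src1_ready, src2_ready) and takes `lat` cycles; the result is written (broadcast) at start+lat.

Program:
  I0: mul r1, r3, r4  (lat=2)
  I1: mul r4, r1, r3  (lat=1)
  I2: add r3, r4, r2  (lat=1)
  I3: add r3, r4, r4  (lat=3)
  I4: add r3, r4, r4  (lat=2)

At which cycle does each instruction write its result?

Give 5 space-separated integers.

I0 mul r1: issue@1 deps=(None,None) exec_start@1 write@3
I1 mul r4: issue@2 deps=(0,None) exec_start@3 write@4
I2 add r3: issue@3 deps=(1,None) exec_start@4 write@5
I3 add r3: issue@4 deps=(1,1) exec_start@4 write@7
I4 add r3: issue@5 deps=(1,1) exec_start@5 write@7

Answer: 3 4 5 7 7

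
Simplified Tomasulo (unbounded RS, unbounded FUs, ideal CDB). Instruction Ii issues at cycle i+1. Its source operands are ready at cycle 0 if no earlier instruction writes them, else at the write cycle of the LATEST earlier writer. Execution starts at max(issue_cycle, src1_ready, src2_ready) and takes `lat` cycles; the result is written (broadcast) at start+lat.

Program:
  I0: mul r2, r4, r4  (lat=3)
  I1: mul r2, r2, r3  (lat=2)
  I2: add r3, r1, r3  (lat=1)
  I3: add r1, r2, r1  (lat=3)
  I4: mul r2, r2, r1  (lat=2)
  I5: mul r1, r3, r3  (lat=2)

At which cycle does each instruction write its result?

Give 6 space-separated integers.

I0 mul r2: issue@1 deps=(None,None) exec_start@1 write@4
I1 mul r2: issue@2 deps=(0,None) exec_start@4 write@6
I2 add r3: issue@3 deps=(None,None) exec_start@3 write@4
I3 add r1: issue@4 deps=(1,None) exec_start@6 write@9
I4 mul r2: issue@5 deps=(1,3) exec_start@9 write@11
I5 mul r1: issue@6 deps=(2,2) exec_start@6 write@8

Answer: 4 6 4 9 11 8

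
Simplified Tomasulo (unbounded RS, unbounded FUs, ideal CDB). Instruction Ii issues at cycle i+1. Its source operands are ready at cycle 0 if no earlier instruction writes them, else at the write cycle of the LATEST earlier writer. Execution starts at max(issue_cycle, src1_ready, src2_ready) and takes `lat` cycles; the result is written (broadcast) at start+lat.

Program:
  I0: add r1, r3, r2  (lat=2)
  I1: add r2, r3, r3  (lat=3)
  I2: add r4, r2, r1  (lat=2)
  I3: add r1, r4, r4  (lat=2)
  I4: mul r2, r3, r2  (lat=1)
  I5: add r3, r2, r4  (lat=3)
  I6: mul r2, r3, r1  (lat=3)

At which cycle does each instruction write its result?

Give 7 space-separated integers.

Answer: 3 5 7 9 6 10 13

Derivation:
I0 add r1: issue@1 deps=(None,None) exec_start@1 write@3
I1 add r2: issue@2 deps=(None,None) exec_start@2 write@5
I2 add r4: issue@3 deps=(1,0) exec_start@5 write@7
I3 add r1: issue@4 deps=(2,2) exec_start@7 write@9
I4 mul r2: issue@5 deps=(None,1) exec_start@5 write@6
I5 add r3: issue@6 deps=(4,2) exec_start@7 write@10
I6 mul r2: issue@7 deps=(5,3) exec_start@10 write@13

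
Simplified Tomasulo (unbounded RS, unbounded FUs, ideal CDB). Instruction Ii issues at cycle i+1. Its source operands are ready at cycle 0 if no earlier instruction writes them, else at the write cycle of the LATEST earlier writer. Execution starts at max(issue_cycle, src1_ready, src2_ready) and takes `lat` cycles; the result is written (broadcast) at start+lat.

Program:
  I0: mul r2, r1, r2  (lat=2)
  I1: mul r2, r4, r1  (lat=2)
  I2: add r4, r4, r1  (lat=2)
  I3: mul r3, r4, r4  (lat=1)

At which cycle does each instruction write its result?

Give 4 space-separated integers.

Answer: 3 4 5 6

Derivation:
I0 mul r2: issue@1 deps=(None,None) exec_start@1 write@3
I1 mul r2: issue@2 deps=(None,None) exec_start@2 write@4
I2 add r4: issue@3 deps=(None,None) exec_start@3 write@5
I3 mul r3: issue@4 deps=(2,2) exec_start@5 write@6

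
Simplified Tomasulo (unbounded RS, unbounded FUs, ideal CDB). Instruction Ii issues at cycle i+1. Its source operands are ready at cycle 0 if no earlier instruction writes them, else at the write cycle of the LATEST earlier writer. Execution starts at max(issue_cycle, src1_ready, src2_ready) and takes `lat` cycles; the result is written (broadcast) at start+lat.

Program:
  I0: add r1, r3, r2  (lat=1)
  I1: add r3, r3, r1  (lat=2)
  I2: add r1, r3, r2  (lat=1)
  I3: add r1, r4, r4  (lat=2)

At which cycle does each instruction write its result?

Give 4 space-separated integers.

Answer: 2 4 5 6

Derivation:
I0 add r1: issue@1 deps=(None,None) exec_start@1 write@2
I1 add r3: issue@2 deps=(None,0) exec_start@2 write@4
I2 add r1: issue@3 deps=(1,None) exec_start@4 write@5
I3 add r1: issue@4 deps=(None,None) exec_start@4 write@6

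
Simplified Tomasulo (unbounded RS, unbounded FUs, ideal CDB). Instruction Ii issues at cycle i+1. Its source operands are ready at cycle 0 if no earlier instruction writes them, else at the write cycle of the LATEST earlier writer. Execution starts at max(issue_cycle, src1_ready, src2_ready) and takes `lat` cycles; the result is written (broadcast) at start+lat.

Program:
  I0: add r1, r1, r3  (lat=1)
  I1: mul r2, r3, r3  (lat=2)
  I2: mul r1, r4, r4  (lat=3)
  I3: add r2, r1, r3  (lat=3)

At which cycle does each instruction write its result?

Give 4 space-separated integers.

Answer: 2 4 6 9

Derivation:
I0 add r1: issue@1 deps=(None,None) exec_start@1 write@2
I1 mul r2: issue@2 deps=(None,None) exec_start@2 write@4
I2 mul r1: issue@3 deps=(None,None) exec_start@3 write@6
I3 add r2: issue@4 deps=(2,None) exec_start@6 write@9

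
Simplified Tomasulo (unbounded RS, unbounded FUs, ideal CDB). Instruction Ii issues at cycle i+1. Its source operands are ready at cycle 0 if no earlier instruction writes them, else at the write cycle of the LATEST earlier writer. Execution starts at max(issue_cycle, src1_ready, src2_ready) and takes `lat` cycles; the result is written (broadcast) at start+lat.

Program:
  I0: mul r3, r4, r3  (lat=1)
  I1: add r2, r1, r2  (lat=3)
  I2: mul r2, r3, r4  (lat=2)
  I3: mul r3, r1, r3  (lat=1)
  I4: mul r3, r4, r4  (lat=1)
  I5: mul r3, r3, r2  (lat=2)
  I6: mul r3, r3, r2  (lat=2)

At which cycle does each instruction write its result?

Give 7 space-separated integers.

Answer: 2 5 5 5 6 8 10

Derivation:
I0 mul r3: issue@1 deps=(None,None) exec_start@1 write@2
I1 add r2: issue@2 deps=(None,None) exec_start@2 write@5
I2 mul r2: issue@3 deps=(0,None) exec_start@3 write@5
I3 mul r3: issue@4 deps=(None,0) exec_start@4 write@5
I4 mul r3: issue@5 deps=(None,None) exec_start@5 write@6
I5 mul r3: issue@6 deps=(4,2) exec_start@6 write@8
I6 mul r3: issue@7 deps=(5,2) exec_start@8 write@10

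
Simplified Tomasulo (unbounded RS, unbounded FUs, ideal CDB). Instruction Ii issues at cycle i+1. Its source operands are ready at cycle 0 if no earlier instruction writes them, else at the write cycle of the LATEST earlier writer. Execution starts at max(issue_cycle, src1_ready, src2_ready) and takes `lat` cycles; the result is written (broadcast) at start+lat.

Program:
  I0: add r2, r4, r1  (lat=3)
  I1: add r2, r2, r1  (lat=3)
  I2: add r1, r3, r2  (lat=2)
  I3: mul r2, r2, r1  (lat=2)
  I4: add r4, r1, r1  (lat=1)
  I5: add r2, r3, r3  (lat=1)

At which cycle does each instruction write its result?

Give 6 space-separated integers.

Answer: 4 7 9 11 10 7

Derivation:
I0 add r2: issue@1 deps=(None,None) exec_start@1 write@4
I1 add r2: issue@2 deps=(0,None) exec_start@4 write@7
I2 add r1: issue@3 deps=(None,1) exec_start@7 write@9
I3 mul r2: issue@4 deps=(1,2) exec_start@9 write@11
I4 add r4: issue@5 deps=(2,2) exec_start@9 write@10
I5 add r2: issue@6 deps=(None,None) exec_start@6 write@7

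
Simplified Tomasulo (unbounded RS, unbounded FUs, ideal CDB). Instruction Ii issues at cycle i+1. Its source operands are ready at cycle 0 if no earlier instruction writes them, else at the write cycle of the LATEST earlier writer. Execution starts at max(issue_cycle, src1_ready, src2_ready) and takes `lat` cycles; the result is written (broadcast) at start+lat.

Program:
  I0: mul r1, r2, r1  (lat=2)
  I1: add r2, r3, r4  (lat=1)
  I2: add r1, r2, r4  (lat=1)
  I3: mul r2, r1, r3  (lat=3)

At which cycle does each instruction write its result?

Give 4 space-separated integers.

I0 mul r1: issue@1 deps=(None,None) exec_start@1 write@3
I1 add r2: issue@2 deps=(None,None) exec_start@2 write@3
I2 add r1: issue@3 deps=(1,None) exec_start@3 write@4
I3 mul r2: issue@4 deps=(2,None) exec_start@4 write@7

Answer: 3 3 4 7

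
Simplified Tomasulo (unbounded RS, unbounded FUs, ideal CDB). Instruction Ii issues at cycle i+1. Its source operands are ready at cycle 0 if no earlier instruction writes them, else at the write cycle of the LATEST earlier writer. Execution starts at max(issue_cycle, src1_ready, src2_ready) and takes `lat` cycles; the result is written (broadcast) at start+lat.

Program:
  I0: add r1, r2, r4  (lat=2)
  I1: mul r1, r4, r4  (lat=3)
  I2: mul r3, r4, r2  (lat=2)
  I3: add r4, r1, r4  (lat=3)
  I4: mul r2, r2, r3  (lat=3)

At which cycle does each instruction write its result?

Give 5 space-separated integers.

Answer: 3 5 5 8 8

Derivation:
I0 add r1: issue@1 deps=(None,None) exec_start@1 write@3
I1 mul r1: issue@2 deps=(None,None) exec_start@2 write@5
I2 mul r3: issue@3 deps=(None,None) exec_start@3 write@5
I3 add r4: issue@4 deps=(1,None) exec_start@5 write@8
I4 mul r2: issue@5 deps=(None,2) exec_start@5 write@8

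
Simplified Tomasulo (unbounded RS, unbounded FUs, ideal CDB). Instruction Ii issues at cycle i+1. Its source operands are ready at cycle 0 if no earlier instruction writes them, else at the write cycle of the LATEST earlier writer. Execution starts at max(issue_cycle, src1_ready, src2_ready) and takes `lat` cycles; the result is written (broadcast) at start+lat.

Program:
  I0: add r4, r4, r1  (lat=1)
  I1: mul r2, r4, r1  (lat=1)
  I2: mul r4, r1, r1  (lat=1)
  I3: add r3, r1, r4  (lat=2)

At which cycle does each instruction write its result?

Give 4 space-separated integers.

Answer: 2 3 4 6

Derivation:
I0 add r4: issue@1 deps=(None,None) exec_start@1 write@2
I1 mul r2: issue@2 deps=(0,None) exec_start@2 write@3
I2 mul r4: issue@3 deps=(None,None) exec_start@3 write@4
I3 add r3: issue@4 deps=(None,2) exec_start@4 write@6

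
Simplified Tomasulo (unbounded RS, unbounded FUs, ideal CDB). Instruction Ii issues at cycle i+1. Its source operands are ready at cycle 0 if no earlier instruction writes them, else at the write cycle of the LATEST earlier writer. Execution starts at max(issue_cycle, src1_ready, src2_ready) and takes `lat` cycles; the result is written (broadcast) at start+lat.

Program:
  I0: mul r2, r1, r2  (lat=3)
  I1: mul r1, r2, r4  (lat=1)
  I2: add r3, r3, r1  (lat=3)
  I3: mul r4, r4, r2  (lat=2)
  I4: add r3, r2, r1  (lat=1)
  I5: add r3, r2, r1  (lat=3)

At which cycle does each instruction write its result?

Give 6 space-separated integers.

Answer: 4 5 8 6 6 9

Derivation:
I0 mul r2: issue@1 deps=(None,None) exec_start@1 write@4
I1 mul r1: issue@2 deps=(0,None) exec_start@4 write@5
I2 add r3: issue@3 deps=(None,1) exec_start@5 write@8
I3 mul r4: issue@4 deps=(None,0) exec_start@4 write@6
I4 add r3: issue@5 deps=(0,1) exec_start@5 write@6
I5 add r3: issue@6 deps=(0,1) exec_start@6 write@9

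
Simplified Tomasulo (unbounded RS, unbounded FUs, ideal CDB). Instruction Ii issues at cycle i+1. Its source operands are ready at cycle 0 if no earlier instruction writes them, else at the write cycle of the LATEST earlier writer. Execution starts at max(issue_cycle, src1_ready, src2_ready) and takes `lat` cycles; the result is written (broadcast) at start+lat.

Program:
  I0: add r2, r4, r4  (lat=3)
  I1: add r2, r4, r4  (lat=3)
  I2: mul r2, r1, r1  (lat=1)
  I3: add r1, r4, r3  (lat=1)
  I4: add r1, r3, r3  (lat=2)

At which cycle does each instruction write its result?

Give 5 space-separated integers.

I0 add r2: issue@1 deps=(None,None) exec_start@1 write@4
I1 add r2: issue@2 deps=(None,None) exec_start@2 write@5
I2 mul r2: issue@3 deps=(None,None) exec_start@3 write@4
I3 add r1: issue@4 deps=(None,None) exec_start@4 write@5
I4 add r1: issue@5 deps=(None,None) exec_start@5 write@7

Answer: 4 5 4 5 7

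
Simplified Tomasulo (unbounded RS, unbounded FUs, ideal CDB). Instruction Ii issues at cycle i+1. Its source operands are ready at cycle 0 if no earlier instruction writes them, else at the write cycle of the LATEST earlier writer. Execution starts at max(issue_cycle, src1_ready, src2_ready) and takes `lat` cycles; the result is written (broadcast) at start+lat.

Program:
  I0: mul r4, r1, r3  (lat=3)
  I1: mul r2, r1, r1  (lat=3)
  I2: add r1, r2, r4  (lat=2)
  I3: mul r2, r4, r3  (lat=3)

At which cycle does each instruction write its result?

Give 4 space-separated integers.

Answer: 4 5 7 7

Derivation:
I0 mul r4: issue@1 deps=(None,None) exec_start@1 write@4
I1 mul r2: issue@2 deps=(None,None) exec_start@2 write@5
I2 add r1: issue@3 deps=(1,0) exec_start@5 write@7
I3 mul r2: issue@4 deps=(0,None) exec_start@4 write@7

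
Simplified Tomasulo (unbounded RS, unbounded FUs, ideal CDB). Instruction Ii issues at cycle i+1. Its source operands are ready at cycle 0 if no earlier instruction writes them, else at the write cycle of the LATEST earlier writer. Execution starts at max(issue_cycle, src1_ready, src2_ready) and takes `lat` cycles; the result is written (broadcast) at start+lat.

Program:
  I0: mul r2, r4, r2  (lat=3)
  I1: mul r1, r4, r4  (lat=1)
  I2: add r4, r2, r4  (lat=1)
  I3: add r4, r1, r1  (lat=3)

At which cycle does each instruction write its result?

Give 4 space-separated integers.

Answer: 4 3 5 7

Derivation:
I0 mul r2: issue@1 deps=(None,None) exec_start@1 write@4
I1 mul r1: issue@2 deps=(None,None) exec_start@2 write@3
I2 add r4: issue@3 deps=(0,None) exec_start@4 write@5
I3 add r4: issue@4 deps=(1,1) exec_start@4 write@7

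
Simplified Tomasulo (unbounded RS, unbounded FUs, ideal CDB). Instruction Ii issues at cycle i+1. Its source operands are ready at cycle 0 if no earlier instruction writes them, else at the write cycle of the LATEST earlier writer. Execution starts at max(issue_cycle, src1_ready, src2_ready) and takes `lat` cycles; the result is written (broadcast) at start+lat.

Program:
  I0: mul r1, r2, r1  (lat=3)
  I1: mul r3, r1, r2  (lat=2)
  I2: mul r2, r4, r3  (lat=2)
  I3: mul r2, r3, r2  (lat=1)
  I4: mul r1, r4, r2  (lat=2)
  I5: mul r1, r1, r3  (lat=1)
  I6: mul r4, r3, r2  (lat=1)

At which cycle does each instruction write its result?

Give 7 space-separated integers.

Answer: 4 6 8 9 11 12 10

Derivation:
I0 mul r1: issue@1 deps=(None,None) exec_start@1 write@4
I1 mul r3: issue@2 deps=(0,None) exec_start@4 write@6
I2 mul r2: issue@3 deps=(None,1) exec_start@6 write@8
I3 mul r2: issue@4 deps=(1,2) exec_start@8 write@9
I4 mul r1: issue@5 deps=(None,3) exec_start@9 write@11
I5 mul r1: issue@6 deps=(4,1) exec_start@11 write@12
I6 mul r4: issue@7 deps=(1,3) exec_start@9 write@10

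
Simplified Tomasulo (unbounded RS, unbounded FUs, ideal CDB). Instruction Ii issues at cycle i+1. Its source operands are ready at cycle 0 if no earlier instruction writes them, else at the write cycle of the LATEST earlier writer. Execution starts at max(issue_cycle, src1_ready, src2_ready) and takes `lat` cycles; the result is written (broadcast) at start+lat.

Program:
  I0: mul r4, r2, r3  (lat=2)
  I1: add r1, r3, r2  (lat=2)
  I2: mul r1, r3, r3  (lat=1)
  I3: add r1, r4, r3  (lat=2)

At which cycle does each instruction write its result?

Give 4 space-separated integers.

I0 mul r4: issue@1 deps=(None,None) exec_start@1 write@3
I1 add r1: issue@2 deps=(None,None) exec_start@2 write@4
I2 mul r1: issue@3 deps=(None,None) exec_start@3 write@4
I3 add r1: issue@4 deps=(0,None) exec_start@4 write@6

Answer: 3 4 4 6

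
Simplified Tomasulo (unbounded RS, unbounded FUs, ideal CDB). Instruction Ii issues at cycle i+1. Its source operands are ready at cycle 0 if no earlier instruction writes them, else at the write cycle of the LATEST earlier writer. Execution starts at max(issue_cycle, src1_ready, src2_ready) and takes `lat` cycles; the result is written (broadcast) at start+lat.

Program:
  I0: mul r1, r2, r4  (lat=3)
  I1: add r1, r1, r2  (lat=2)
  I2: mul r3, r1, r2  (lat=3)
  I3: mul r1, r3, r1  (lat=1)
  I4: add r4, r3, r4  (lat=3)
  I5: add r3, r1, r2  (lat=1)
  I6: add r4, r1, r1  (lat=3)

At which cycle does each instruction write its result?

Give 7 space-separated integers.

Answer: 4 6 9 10 12 11 13

Derivation:
I0 mul r1: issue@1 deps=(None,None) exec_start@1 write@4
I1 add r1: issue@2 deps=(0,None) exec_start@4 write@6
I2 mul r3: issue@3 deps=(1,None) exec_start@6 write@9
I3 mul r1: issue@4 deps=(2,1) exec_start@9 write@10
I4 add r4: issue@5 deps=(2,None) exec_start@9 write@12
I5 add r3: issue@6 deps=(3,None) exec_start@10 write@11
I6 add r4: issue@7 deps=(3,3) exec_start@10 write@13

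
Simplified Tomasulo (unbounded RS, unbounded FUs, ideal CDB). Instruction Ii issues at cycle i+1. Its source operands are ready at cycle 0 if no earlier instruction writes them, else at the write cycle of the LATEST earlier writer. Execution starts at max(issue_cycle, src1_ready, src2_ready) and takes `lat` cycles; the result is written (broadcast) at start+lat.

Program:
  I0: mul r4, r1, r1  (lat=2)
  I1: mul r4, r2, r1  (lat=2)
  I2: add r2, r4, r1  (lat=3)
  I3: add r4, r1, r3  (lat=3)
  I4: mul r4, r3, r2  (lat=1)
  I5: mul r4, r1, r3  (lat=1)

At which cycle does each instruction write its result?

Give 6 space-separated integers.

I0 mul r4: issue@1 deps=(None,None) exec_start@1 write@3
I1 mul r4: issue@2 deps=(None,None) exec_start@2 write@4
I2 add r2: issue@3 deps=(1,None) exec_start@4 write@7
I3 add r4: issue@4 deps=(None,None) exec_start@4 write@7
I4 mul r4: issue@5 deps=(None,2) exec_start@7 write@8
I5 mul r4: issue@6 deps=(None,None) exec_start@6 write@7

Answer: 3 4 7 7 8 7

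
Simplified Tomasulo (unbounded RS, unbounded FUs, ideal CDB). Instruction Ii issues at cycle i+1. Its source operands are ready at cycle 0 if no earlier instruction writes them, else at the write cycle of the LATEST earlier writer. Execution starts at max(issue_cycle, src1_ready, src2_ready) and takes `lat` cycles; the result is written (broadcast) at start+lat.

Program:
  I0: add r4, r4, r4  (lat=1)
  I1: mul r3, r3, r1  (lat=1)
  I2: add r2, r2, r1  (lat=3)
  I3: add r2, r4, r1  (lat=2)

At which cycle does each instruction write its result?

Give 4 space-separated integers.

Answer: 2 3 6 6

Derivation:
I0 add r4: issue@1 deps=(None,None) exec_start@1 write@2
I1 mul r3: issue@2 deps=(None,None) exec_start@2 write@3
I2 add r2: issue@3 deps=(None,None) exec_start@3 write@6
I3 add r2: issue@4 deps=(0,None) exec_start@4 write@6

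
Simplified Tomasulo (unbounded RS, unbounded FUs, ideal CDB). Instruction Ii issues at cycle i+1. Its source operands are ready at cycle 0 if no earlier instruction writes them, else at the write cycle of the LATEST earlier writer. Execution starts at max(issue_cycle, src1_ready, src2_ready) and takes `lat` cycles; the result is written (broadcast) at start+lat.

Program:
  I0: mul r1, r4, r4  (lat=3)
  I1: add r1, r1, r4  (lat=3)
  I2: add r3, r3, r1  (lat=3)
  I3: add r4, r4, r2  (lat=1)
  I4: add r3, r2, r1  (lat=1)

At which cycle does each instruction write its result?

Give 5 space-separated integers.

Answer: 4 7 10 5 8

Derivation:
I0 mul r1: issue@1 deps=(None,None) exec_start@1 write@4
I1 add r1: issue@2 deps=(0,None) exec_start@4 write@7
I2 add r3: issue@3 deps=(None,1) exec_start@7 write@10
I3 add r4: issue@4 deps=(None,None) exec_start@4 write@5
I4 add r3: issue@5 deps=(None,1) exec_start@7 write@8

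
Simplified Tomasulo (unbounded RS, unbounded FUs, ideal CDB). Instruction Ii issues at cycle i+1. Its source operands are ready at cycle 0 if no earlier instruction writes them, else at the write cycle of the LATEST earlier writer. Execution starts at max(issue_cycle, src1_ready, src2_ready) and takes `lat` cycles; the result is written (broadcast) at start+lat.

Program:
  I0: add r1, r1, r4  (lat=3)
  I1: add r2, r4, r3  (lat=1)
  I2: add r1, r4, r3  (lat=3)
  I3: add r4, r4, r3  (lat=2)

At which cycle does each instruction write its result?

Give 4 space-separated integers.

Answer: 4 3 6 6

Derivation:
I0 add r1: issue@1 deps=(None,None) exec_start@1 write@4
I1 add r2: issue@2 deps=(None,None) exec_start@2 write@3
I2 add r1: issue@3 deps=(None,None) exec_start@3 write@6
I3 add r4: issue@4 deps=(None,None) exec_start@4 write@6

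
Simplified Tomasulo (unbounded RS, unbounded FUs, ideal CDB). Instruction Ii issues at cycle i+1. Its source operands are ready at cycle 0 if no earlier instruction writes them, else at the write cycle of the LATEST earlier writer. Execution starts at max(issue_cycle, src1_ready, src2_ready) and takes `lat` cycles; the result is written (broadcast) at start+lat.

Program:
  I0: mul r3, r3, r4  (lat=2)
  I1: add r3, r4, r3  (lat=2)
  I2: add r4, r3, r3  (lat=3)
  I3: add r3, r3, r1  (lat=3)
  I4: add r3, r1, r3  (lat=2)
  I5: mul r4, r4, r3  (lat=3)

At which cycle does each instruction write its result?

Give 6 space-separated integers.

Answer: 3 5 8 8 10 13

Derivation:
I0 mul r3: issue@1 deps=(None,None) exec_start@1 write@3
I1 add r3: issue@2 deps=(None,0) exec_start@3 write@5
I2 add r4: issue@3 deps=(1,1) exec_start@5 write@8
I3 add r3: issue@4 deps=(1,None) exec_start@5 write@8
I4 add r3: issue@5 deps=(None,3) exec_start@8 write@10
I5 mul r4: issue@6 deps=(2,4) exec_start@10 write@13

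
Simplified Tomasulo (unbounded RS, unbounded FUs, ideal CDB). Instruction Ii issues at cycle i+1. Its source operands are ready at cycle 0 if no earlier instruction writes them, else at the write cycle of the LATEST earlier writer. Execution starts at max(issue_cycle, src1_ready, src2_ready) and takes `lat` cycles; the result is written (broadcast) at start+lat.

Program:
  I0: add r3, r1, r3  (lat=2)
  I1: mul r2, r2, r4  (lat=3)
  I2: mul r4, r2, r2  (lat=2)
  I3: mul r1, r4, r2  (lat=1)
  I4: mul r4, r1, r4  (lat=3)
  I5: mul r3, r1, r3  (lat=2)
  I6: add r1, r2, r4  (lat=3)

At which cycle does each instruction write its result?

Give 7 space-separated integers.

Answer: 3 5 7 8 11 10 14

Derivation:
I0 add r3: issue@1 deps=(None,None) exec_start@1 write@3
I1 mul r2: issue@2 deps=(None,None) exec_start@2 write@5
I2 mul r4: issue@3 deps=(1,1) exec_start@5 write@7
I3 mul r1: issue@4 deps=(2,1) exec_start@7 write@8
I4 mul r4: issue@5 deps=(3,2) exec_start@8 write@11
I5 mul r3: issue@6 deps=(3,0) exec_start@8 write@10
I6 add r1: issue@7 deps=(1,4) exec_start@11 write@14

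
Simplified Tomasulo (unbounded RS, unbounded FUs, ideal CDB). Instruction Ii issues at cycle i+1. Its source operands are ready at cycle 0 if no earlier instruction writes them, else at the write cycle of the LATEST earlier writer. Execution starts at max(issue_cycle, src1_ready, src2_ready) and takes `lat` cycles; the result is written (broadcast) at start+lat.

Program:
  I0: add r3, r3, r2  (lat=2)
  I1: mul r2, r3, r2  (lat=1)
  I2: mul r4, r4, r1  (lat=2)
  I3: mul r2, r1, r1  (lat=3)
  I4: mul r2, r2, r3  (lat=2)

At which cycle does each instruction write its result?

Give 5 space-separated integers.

I0 add r3: issue@1 deps=(None,None) exec_start@1 write@3
I1 mul r2: issue@2 deps=(0,None) exec_start@3 write@4
I2 mul r4: issue@3 deps=(None,None) exec_start@3 write@5
I3 mul r2: issue@4 deps=(None,None) exec_start@4 write@7
I4 mul r2: issue@5 deps=(3,0) exec_start@7 write@9

Answer: 3 4 5 7 9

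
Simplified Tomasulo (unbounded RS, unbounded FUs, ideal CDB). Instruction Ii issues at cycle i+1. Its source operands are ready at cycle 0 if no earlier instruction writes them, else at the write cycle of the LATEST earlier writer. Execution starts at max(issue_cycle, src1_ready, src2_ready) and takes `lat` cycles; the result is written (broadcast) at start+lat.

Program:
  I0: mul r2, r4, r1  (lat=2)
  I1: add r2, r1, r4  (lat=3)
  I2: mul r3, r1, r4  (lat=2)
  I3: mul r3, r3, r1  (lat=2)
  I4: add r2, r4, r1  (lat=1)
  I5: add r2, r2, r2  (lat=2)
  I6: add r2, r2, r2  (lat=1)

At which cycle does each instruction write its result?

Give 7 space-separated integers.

Answer: 3 5 5 7 6 8 9

Derivation:
I0 mul r2: issue@1 deps=(None,None) exec_start@1 write@3
I1 add r2: issue@2 deps=(None,None) exec_start@2 write@5
I2 mul r3: issue@3 deps=(None,None) exec_start@3 write@5
I3 mul r3: issue@4 deps=(2,None) exec_start@5 write@7
I4 add r2: issue@5 deps=(None,None) exec_start@5 write@6
I5 add r2: issue@6 deps=(4,4) exec_start@6 write@8
I6 add r2: issue@7 deps=(5,5) exec_start@8 write@9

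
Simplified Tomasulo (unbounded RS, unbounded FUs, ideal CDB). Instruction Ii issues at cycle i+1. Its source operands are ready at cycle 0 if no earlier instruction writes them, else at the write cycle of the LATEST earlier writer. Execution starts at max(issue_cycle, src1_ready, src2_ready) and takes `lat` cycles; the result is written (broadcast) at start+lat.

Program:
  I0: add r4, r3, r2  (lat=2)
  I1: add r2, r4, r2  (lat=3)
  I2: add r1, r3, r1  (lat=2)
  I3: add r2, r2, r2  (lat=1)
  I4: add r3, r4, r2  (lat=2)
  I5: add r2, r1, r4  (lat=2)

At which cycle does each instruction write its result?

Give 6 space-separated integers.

I0 add r4: issue@1 deps=(None,None) exec_start@1 write@3
I1 add r2: issue@2 deps=(0,None) exec_start@3 write@6
I2 add r1: issue@3 deps=(None,None) exec_start@3 write@5
I3 add r2: issue@4 deps=(1,1) exec_start@6 write@7
I4 add r3: issue@5 deps=(0,3) exec_start@7 write@9
I5 add r2: issue@6 deps=(2,0) exec_start@6 write@8

Answer: 3 6 5 7 9 8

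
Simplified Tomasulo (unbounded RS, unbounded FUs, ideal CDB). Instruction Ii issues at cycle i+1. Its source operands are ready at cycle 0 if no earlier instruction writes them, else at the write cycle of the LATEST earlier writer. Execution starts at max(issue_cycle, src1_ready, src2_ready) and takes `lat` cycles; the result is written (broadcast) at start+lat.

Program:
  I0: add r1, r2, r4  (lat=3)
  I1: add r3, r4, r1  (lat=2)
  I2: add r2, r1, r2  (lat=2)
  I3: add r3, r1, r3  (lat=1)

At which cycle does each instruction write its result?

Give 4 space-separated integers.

I0 add r1: issue@1 deps=(None,None) exec_start@1 write@4
I1 add r3: issue@2 deps=(None,0) exec_start@4 write@6
I2 add r2: issue@3 deps=(0,None) exec_start@4 write@6
I3 add r3: issue@4 deps=(0,1) exec_start@6 write@7

Answer: 4 6 6 7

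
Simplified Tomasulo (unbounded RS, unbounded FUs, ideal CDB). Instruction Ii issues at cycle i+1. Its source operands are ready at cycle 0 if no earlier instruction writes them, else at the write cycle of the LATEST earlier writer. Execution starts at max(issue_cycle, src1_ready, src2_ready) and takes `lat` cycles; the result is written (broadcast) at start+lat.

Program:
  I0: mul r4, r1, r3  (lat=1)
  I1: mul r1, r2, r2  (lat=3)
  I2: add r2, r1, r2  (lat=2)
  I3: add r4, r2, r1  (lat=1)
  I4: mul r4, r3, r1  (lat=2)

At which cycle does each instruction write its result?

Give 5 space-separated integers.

I0 mul r4: issue@1 deps=(None,None) exec_start@1 write@2
I1 mul r1: issue@2 deps=(None,None) exec_start@2 write@5
I2 add r2: issue@3 deps=(1,None) exec_start@5 write@7
I3 add r4: issue@4 deps=(2,1) exec_start@7 write@8
I4 mul r4: issue@5 deps=(None,1) exec_start@5 write@7

Answer: 2 5 7 8 7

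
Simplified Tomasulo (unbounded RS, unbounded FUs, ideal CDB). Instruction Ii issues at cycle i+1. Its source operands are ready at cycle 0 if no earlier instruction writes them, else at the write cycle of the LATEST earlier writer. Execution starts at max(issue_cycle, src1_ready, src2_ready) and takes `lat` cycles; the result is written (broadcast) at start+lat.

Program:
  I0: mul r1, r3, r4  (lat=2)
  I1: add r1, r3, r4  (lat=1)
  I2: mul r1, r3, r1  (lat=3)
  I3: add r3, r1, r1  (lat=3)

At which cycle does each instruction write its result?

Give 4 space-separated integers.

Answer: 3 3 6 9

Derivation:
I0 mul r1: issue@1 deps=(None,None) exec_start@1 write@3
I1 add r1: issue@2 deps=(None,None) exec_start@2 write@3
I2 mul r1: issue@3 deps=(None,1) exec_start@3 write@6
I3 add r3: issue@4 deps=(2,2) exec_start@6 write@9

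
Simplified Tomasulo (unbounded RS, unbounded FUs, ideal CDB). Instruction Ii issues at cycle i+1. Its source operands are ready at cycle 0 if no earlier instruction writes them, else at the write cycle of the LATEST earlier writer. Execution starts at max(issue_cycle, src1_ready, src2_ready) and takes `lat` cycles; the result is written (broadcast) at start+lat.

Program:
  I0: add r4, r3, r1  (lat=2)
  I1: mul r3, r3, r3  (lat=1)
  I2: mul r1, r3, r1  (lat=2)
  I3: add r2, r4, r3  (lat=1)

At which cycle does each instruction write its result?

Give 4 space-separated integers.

I0 add r4: issue@1 deps=(None,None) exec_start@1 write@3
I1 mul r3: issue@2 deps=(None,None) exec_start@2 write@3
I2 mul r1: issue@3 deps=(1,None) exec_start@3 write@5
I3 add r2: issue@4 deps=(0,1) exec_start@4 write@5

Answer: 3 3 5 5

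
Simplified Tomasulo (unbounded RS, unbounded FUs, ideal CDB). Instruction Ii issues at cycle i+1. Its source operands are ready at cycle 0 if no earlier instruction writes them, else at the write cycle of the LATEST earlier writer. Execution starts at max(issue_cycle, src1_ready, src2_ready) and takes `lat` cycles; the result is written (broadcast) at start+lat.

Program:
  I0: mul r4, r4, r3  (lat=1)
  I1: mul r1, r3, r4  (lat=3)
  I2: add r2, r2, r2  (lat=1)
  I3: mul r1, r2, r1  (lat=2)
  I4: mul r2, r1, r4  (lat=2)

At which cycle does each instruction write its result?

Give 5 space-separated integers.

I0 mul r4: issue@1 deps=(None,None) exec_start@1 write@2
I1 mul r1: issue@2 deps=(None,0) exec_start@2 write@5
I2 add r2: issue@3 deps=(None,None) exec_start@3 write@4
I3 mul r1: issue@4 deps=(2,1) exec_start@5 write@7
I4 mul r2: issue@5 deps=(3,0) exec_start@7 write@9

Answer: 2 5 4 7 9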